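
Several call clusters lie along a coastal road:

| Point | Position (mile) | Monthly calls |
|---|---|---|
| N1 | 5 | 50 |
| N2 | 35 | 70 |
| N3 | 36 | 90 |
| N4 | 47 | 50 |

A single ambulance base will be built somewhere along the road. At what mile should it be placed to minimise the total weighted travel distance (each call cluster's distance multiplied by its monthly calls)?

For a sum of weighted absolute distances on a line, the optimum is the weighted median (not the mean). Total weight W = 260; half-weight = 130.
Sort by position and accumulate weight:
  mile 5 (N1, w=50) → cum 50
  mile 35 (N2, w=70) → cum 120
  mile 36 (N3, w=90) → cum 210  ≥ 130 → median here
  mile 47 (N4, w=50) → cum 260
Optimal location: mile 36.

x = 36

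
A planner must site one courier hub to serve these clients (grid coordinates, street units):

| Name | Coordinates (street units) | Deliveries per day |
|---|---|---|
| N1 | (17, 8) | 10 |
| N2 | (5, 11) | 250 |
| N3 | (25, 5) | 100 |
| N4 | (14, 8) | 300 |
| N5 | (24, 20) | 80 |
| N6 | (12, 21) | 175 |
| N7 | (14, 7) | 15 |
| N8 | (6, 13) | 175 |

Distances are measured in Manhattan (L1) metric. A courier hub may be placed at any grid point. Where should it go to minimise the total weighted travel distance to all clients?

(12, 11)

Manhattan distance separates: Σwᵢ(|x−xᵢ|+|y−yᵢ|) = Σwᵢ|x−xᵢ| + Σwᵢ|y−yᵢ|, so x and y are optimised independently as 1-D weighted medians.
Total weight W = 1105; half = 552.5.
x-coordinate, sorted with cumulative weight:
  x=5 (N2, w=250) cum 250
  x=6 (N8, w=175) cum 425
  x=12 (N6, w=175) cum 600  ← median
  x=14 (N4, w=300) cum 900
  x=14 (N7, w=15) cum 915
  x=17 (N1, w=10) cum 925
  x=24 (N5, w=80) cum 1005
  x=25 (N3, w=100) cum 1105
⇒ x* = 12
y-coordinate, sorted with cumulative weight:
  y=5 (N3, w=100) cum 100
  y=7 (N7, w=15) cum 115
  y=8 (N1, w=10) cum 125
  y=8 (N4, w=300) cum 425
  y=11 (N2, w=250) cum 675  ← median
  y=13 (N8, w=175) cum 850
  y=20 (N5, w=80) cum 930
  y=21 (N6, w=175) cum 1105
⇒ y* = 11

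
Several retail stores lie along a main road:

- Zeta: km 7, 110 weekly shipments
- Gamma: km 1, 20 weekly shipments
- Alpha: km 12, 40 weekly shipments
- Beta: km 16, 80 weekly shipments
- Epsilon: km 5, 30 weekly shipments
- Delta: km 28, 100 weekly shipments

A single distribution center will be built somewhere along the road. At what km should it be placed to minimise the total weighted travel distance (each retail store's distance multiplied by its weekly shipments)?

For a sum of weighted absolute distances on a line, the optimum is the weighted median (not the mean). Total weight W = 380; half-weight = 190.
Sort by position and accumulate weight:
  km 1 (Gamma, w=20) → cum 20
  km 5 (Epsilon, w=30) → cum 50
  km 7 (Zeta, w=110) → cum 160
  km 12 (Alpha, w=40) → cum 200  ≥ 190 → median here
  km 16 (Beta, w=80) → cum 280
  km 28 (Delta, w=100) → cum 380
Optimal location: km 12.

x = 12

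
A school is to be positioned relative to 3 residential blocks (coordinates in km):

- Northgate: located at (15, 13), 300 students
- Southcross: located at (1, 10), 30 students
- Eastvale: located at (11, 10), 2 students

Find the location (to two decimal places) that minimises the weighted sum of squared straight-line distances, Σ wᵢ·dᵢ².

(13.71, 12.71)

The minimiser of Σwᵢ‖p−pᵢ‖² is the weighted centroid p* = (Σwᵢpᵢ)/(Σwᵢ).
Σwᵢ = 332.
Σwᵢxᵢ = 300·15 + 30·1 + 2·11 = 4552.
Σwᵢyᵢ = 300·13 + 30·10 + 2·10 = 4220.
x* = 4552/332 = 13.71, y* = 4220/332 = 12.71.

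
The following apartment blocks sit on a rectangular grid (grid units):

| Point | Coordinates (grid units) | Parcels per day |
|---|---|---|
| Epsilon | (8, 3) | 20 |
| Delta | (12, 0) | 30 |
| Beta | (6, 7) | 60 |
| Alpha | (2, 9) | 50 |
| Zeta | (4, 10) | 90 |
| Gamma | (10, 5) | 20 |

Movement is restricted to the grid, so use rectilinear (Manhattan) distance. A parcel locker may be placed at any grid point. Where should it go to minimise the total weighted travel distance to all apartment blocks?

Manhattan distance separates: Σwᵢ(|x−xᵢ|+|y−yᵢ|) = Σwᵢ|x−xᵢ| + Σwᵢ|y−yᵢ|, so x and y are optimised independently as 1-D weighted medians.
Total weight W = 270; half = 135.
x-coordinate, sorted with cumulative weight:
  x=2 (Alpha, w=50) cum 50
  x=4 (Zeta, w=90) cum 140  ← median
  x=6 (Beta, w=60) cum 200
  x=8 (Epsilon, w=20) cum 220
  x=10 (Gamma, w=20) cum 240
  x=12 (Delta, w=30) cum 270
⇒ x* = 4
y-coordinate, sorted with cumulative weight:
  y=0 (Delta, w=30) cum 30
  y=3 (Epsilon, w=20) cum 50
  y=5 (Gamma, w=20) cum 70
  y=7 (Beta, w=60) cum 130
  y=9 (Alpha, w=50) cum 180  ← median
  y=10 (Zeta, w=90) cum 270
⇒ y* = 9

(4, 9)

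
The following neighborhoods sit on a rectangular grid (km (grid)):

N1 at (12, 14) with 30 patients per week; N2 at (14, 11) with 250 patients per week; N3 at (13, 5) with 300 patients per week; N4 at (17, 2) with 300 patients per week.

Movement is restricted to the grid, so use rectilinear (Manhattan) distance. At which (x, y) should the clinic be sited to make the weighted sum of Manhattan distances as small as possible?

(14, 5)

Manhattan distance separates: Σwᵢ(|x−xᵢ|+|y−yᵢ|) = Σwᵢ|x−xᵢ| + Σwᵢ|y−yᵢ|, so x and y are optimised independently as 1-D weighted medians.
Total weight W = 880; half = 440.
x-coordinate, sorted with cumulative weight:
  x=12 (N1, w=30) cum 30
  x=13 (N3, w=300) cum 330
  x=14 (N2, w=250) cum 580  ← median
  x=17 (N4, w=300) cum 880
⇒ x* = 14
y-coordinate, sorted with cumulative weight:
  y=2 (N4, w=300) cum 300
  y=5 (N3, w=300) cum 600  ← median
  y=11 (N2, w=250) cum 850
  y=14 (N1, w=30) cum 880
⇒ y* = 5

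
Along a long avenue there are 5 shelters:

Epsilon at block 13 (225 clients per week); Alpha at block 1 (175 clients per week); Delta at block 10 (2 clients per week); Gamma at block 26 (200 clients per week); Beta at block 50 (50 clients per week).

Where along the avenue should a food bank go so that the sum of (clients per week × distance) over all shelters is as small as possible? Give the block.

For a sum of weighted absolute distances on a line, the optimum is the weighted median (not the mean). Total weight W = 652; half-weight = 326.
Sort by position and accumulate weight:
  block 1 (Alpha, w=175) → cum 175
  block 10 (Delta, w=2) → cum 177
  block 13 (Epsilon, w=225) → cum 402  ≥ 326 → median here
  block 26 (Gamma, w=200) → cum 602
  block 50 (Beta, w=50) → cum 652
Optimal location: block 13.

x = 13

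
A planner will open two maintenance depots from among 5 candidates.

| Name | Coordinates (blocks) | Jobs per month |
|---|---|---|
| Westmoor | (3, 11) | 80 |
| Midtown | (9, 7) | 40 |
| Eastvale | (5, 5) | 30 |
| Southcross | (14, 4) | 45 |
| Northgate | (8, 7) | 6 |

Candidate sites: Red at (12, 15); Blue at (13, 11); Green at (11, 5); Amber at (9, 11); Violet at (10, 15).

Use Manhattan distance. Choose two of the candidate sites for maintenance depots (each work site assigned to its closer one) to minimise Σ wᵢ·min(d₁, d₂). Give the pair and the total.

Evaluate every pair (each demand assigned to the nearer of the two):
  {Green, Amber}: total = 1030
  {Blue, Amber}: total = 1330
  {Blue, Green}: total = 1350
  {Green, Violet}: total = 1430
  {Red, Amber}: total = 1510
  {Amber, Violet}: total = 1510
  {Red, Green}: total = 1590
  {Red, Blue}: total = 1954
  {Blue, Violet}: total = 1954
  {Red, Violet}: total = 2335
Best pair: {Green, Amber} with total 1030.

{Green, Amber}, total 1030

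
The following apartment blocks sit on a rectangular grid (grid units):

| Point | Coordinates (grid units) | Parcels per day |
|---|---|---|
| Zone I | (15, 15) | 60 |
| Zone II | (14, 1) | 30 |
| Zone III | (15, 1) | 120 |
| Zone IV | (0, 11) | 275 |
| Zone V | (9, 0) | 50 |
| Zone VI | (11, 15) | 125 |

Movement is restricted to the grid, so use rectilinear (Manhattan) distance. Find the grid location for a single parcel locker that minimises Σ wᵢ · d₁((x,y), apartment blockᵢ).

(11, 11)

Manhattan distance separates: Σwᵢ(|x−xᵢ|+|y−yᵢ|) = Σwᵢ|x−xᵢ| + Σwᵢ|y−yᵢ|, so x and y are optimised independently as 1-D weighted medians.
Total weight W = 660; half = 330.
x-coordinate, sorted with cumulative weight:
  x=0 (Zone IV, w=275) cum 275
  x=9 (Zone V, w=50) cum 325
  x=11 (Zone VI, w=125) cum 450  ← median
  x=14 (Zone II, w=30) cum 480
  x=15 (Zone I, w=60) cum 540
  x=15 (Zone III, w=120) cum 660
⇒ x* = 11
y-coordinate, sorted with cumulative weight:
  y=0 (Zone V, w=50) cum 50
  y=1 (Zone II, w=30) cum 80
  y=1 (Zone III, w=120) cum 200
  y=11 (Zone IV, w=275) cum 475  ← median
  y=15 (Zone I, w=60) cum 535
  y=15 (Zone VI, w=125) cum 660
⇒ y* = 11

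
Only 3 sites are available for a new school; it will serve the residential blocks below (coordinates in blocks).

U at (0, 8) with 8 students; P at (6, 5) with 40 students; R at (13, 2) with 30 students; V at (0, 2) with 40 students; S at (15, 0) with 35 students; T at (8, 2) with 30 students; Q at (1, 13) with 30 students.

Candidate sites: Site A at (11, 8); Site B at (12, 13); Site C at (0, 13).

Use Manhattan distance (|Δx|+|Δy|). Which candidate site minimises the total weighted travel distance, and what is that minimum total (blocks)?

Site A, total 2468 blocks

Total weighted distance at each candidate:
  Site A (11, 8): total = 2468
  Site B (12, 13): total = 3316
  Site C (0, 13): total = 3340
Minimum is at Site A with total 2468 blocks.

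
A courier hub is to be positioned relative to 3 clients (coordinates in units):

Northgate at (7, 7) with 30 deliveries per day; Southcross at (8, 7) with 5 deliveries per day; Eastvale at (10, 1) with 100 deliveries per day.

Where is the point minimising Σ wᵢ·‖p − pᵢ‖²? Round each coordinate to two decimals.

The minimiser of Σwᵢ‖p−pᵢ‖² is the weighted centroid p* = (Σwᵢpᵢ)/(Σwᵢ).
Σwᵢ = 135.
Σwᵢxᵢ = 30·7 + 5·8 + 100·10 = 1250.
Σwᵢyᵢ = 30·7 + 5·7 + 100·1 = 345.
x* = 1250/135 = 9.26, y* = 345/135 = 2.56.

(9.26, 2.56)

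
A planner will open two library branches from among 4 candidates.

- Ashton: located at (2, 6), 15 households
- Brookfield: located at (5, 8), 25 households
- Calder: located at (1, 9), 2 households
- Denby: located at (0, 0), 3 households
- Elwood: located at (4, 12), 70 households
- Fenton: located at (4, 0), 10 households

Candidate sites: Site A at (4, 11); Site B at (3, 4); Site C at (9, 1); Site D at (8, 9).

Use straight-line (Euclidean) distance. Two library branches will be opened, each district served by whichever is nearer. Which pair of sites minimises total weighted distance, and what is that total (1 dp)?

{Site A, Site B}, total 246.0

Evaluate every pair (each demand assigned to the nearer of the two):
  {Site A, Site B}: total = 246.0
  {Site A, Site C}: total = 315.2
  {Site A, Site D}: total = 370.6
  {Site B, Site D}: total = 529.6
  {Site C, Site D}: total = 621.8
  {Site B, Site C}: total = 776.7
Best pair: {Site A, Site B} with total 246.0.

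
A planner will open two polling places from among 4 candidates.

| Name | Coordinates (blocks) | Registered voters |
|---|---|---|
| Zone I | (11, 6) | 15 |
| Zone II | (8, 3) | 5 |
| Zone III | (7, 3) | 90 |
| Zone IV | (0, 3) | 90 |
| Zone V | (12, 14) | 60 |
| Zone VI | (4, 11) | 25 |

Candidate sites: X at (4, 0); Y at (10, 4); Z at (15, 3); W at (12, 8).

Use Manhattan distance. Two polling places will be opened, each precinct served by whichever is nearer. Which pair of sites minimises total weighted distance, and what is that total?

{X, W}, total 1885

Evaluate every pair (each demand assigned to the nearer of the two):
  {X, W}: total = 1885
  {X, Y}: total = 2045
  {Y, W}: total = 2045
  {X, Z}: total = 2425
  {Y, Z}: total = 2455
  {Z, W}: total = 2785
Best pair: {X, W} with total 1885.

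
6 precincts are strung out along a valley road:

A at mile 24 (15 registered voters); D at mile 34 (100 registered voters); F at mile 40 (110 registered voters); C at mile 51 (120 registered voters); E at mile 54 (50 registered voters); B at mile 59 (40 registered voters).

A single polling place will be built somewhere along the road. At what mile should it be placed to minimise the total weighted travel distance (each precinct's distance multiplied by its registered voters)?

For a sum of weighted absolute distances on a line, the optimum is the weighted median (not the mean). Total weight W = 435; half-weight = 217.5.
Sort by position and accumulate weight:
  mile 24 (A, w=15) → cum 15
  mile 34 (D, w=100) → cum 115
  mile 40 (F, w=110) → cum 225  ≥ 217.5 → median here
  mile 51 (C, w=120) → cum 345
  mile 54 (E, w=50) → cum 395
  mile 59 (B, w=40) → cum 435
Optimal location: mile 40.

x = 40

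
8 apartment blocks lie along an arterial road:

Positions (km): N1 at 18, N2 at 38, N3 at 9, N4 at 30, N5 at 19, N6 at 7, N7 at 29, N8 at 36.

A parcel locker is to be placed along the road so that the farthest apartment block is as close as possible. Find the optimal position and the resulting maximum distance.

The 1-center on a line is the midpoint of the two extreme points: leftmost at 7, rightmost at 38.
Optimal location = (7 + 38)/2 = 22.5; maximum distance = (38 − 7)/2 = 15.5.

location 22.5, max distance 15.5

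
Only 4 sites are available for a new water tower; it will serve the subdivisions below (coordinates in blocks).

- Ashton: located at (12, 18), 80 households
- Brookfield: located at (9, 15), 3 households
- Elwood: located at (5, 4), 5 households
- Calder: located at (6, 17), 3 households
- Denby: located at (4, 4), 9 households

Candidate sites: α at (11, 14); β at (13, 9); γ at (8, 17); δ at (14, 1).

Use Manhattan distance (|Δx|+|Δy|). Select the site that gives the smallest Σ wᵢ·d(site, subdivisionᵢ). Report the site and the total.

γ, total 648 blocks

Total weighted distance at each candidate:
  α (11, 14): total = 666
  β (13, 9): total = 1066
  γ (8, 17): total = 648
  δ (14, 1): total = 1826
Minimum is at γ with total 648 blocks.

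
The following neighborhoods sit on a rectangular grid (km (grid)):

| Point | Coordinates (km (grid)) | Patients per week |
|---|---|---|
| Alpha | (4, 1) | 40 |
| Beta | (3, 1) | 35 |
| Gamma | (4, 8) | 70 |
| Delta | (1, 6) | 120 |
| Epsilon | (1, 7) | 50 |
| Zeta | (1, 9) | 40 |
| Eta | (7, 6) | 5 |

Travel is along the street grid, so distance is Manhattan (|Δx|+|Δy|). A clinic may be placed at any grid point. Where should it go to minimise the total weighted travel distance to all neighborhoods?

(1, 6)

Manhattan distance separates: Σwᵢ(|x−xᵢ|+|y−yᵢ|) = Σwᵢ|x−xᵢ| + Σwᵢ|y−yᵢ|, so x and y are optimised independently as 1-D weighted medians.
Total weight W = 360; half = 180.
x-coordinate, sorted with cumulative weight:
  x=1 (Delta, w=120) cum 120
  x=1 (Epsilon, w=50) cum 170
  x=1 (Zeta, w=40) cum 210  ← median
  x=3 (Beta, w=35) cum 245
  x=4 (Alpha, w=40) cum 285
  x=4 (Gamma, w=70) cum 355
  x=7 (Eta, w=5) cum 360
⇒ x* = 1
y-coordinate, sorted with cumulative weight:
  y=1 (Alpha, w=40) cum 40
  y=1 (Beta, w=35) cum 75
  y=6 (Delta, w=120) cum 195  ← median
  y=6 (Eta, w=5) cum 200
  y=7 (Epsilon, w=50) cum 250
  y=8 (Gamma, w=70) cum 320
  y=9 (Zeta, w=40) cum 360
⇒ y* = 6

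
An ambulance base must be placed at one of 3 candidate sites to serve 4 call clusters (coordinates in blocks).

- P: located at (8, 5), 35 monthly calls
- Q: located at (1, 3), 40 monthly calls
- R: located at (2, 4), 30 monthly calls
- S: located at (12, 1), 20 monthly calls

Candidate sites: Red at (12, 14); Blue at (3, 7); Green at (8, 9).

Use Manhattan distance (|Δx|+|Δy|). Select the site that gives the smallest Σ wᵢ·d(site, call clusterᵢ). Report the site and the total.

Blue, total 905 blocks

Total weighted distance at each candidate:
  Red (12, 14): total = 2195
  Blue (3, 7): total = 905
  Green (8, 9): total = 1230
Minimum is at Blue with total 905 blocks.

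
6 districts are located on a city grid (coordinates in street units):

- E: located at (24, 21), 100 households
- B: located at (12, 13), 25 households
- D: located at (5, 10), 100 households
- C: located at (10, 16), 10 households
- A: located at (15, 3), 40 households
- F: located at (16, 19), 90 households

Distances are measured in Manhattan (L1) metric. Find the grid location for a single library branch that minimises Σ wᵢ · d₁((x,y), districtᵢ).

(16, 19)

Manhattan distance separates: Σwᵢ(|x−xᵢ|+|y−yᵢ|) = Σwᵢ|x−xᵢ| + Σwᵢ|y−yᵢ|, so x and y are optimised independently as 1-D weighted medians.
Total weight W = 365; half = 182.5.
x-coordinate, sorted with cumulative weight:
  x=5 (D, w=100) cum 100
  x=10 (C, w=10) cum 110
  x=12 (B, w=25) cum 135
  x=15 (A, w=40) cum 175
  x=16 (F, w=90) cum 265  ← median
  x=24 (E, w=100) cum 365
⇒ x* = 16
y-coordinate, sorted with cumulative weight:
  y=3 (A, w=40) cum 40
  y=10 (D, w=100) cum 140
  y=13 (B, w=25) cum 165
  y=16 (C, w=10) cum 175
  y=19 (F, w=90) cum 265  ← median
  y=21 (E, w=100) cum 365
⇒ y* = 19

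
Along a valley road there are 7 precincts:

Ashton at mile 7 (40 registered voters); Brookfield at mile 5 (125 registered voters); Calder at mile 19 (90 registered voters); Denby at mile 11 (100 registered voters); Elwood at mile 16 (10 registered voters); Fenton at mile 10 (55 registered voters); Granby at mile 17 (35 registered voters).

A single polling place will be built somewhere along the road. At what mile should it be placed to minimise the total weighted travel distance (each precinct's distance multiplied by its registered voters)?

x = 11

For a sum of weighted absolute distances on a line, the optimum is the weighted median (not the mean). Total weight W = 455; half-weight = 227.5.
Sort by position and accumulate weight:
  mile 5 (Brookfield, w=125) → cum 125
  mile 7 (Ashton, w=40) → cum 165
  mile 10 (Fenton, w=55) → cum 220
  mile 11 (Denby, w=100) → cum 320  ≥ 227.5 → median here
  mile 16 (Elwood, w=10) → cum 330
  mile 17 (Granby, w=35) → cum 365
  mile 19 (Calder, w=90) → cum 455
Optimal location: mile 11.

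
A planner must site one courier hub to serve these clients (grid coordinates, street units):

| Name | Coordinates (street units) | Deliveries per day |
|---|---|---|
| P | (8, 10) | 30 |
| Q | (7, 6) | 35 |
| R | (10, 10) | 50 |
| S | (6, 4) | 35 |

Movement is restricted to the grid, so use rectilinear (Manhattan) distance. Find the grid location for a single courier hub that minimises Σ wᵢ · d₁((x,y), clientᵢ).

Manhattan distance separates: Σwᵢ(|x−xᵢ|+|y−yᵢ|) = Σwᵢ|x−xᵢ| + Σwᵢ|y−yᵢ|, so x and y are optimised independently as 1-D weighted medians.
Total weight W = 150; half = 75.
x-coordinate, sorted with cumulative weight:
  x=6 (S, w=35) cum 35
  x=7 (Q, w=35) cum 70
  x=8 (P, w=30) cum 100  ← median
  x=10 (R, w=50) cum 150
⇒ x* = 8
y-coordinate, sorted with cumulative weight:
  y=4 (S, w=35) cum 35
  y=6 (Q, w=35) cum 70
  y=10 (P, w=30) cum 100  ← median
  y=10 (R, w=50) cum 150
⇒ y* = 10

(8, 10)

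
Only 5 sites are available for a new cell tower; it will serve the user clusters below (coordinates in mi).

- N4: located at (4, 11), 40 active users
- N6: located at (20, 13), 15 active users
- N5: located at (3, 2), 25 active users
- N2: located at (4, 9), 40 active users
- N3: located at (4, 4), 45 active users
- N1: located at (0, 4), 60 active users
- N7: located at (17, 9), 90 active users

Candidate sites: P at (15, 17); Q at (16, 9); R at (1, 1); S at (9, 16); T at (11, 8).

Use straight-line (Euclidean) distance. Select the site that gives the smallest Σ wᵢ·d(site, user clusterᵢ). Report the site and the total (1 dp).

Total weighted distance at each candidate:
  P (15, 17): total = 4321.0
  Q (16, 9): total = 3101.4
  R (1, 1): total = 3143.0
  S (9, 16): total = 3620.5
  T (11, 8): total = 2604.4
Minimum is at T with total 2604.4 mi.

T, total 2604.4 mi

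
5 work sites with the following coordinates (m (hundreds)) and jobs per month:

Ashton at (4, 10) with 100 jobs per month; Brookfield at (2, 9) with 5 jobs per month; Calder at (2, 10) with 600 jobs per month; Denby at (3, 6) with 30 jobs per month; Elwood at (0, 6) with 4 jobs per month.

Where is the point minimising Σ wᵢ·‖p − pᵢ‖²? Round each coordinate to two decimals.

The minimiser of Σwᵢ‖p−pᵢ‖² is the weighted centroid p* = (Σwᵢpᵢ)/(Σwᵢ).
Σwᵢ = 739.
Σwᵢxᵢ = 100·4 + 5·2 + 600·2 + 30·3 + 4·0 = 1700.
Σwᵢyᵢ = 100·10 + 5·9 + 600·10 + 30·6 + 4·6 = 7249.
x* = 1700/739 = 2.30, y* = 7249/739 = 9.81.

(2.30, 9.81)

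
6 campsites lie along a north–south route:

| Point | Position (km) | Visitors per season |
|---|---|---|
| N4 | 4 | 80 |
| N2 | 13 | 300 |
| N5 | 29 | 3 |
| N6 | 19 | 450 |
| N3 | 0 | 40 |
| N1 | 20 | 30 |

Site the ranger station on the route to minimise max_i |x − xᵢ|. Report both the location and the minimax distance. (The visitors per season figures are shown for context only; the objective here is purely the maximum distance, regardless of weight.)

location 14.5, max distance 14.5

The 1-center on a line is the midpoint of the two extreme points: leftmost at 0, rightmost at 29.
Optimal location = (0 + 29)/2 = 14.5; maximum distance = (29 − 0)/2 = 14.5.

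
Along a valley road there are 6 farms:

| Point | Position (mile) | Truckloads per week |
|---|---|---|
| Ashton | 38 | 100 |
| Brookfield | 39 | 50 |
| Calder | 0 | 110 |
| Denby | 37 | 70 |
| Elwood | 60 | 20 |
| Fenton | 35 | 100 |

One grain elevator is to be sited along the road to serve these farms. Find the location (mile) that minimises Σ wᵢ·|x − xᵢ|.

For a sum of weighted absolute distances on a line, the optimum is the weighted median (not the mean). Total weight W = 450; half-weight = 225.
Sort by position and accumulate weight:
  mile 0 (Calder, w=110) → cum 110
  mile 35 (Fenton, w=100) → cum 210
  mile 37 (Denby, w=70) → cum 280  ≥ 225 → median here
  mile 38 (Ashton, w=100) → cum 380
  mile 39 (Brookfield, w=50) → cum 430
  mile 60 (Elwood, w=20) → cum 450
Optimal location: mile 37.

x = 37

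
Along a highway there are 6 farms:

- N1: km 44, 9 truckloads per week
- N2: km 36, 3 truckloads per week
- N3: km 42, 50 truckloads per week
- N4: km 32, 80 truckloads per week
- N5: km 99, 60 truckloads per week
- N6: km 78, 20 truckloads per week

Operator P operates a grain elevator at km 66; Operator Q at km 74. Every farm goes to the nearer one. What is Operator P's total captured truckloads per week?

142

The indifferent point is the midpoint (66+74)/2 = 70; farms left of it (closer to Operator P at 66) go to Operator P, those right go to Operator Q.
  N4 at 32 (w=80) → Operator P
  N2 at 36 (w=3) → Operator P
  N3 at 42 (w=50) → Operator P
  N1 at 44 (w=9) → Operator P
  N6 at 78 (w=20) → Operator Q
  N5 at 99 (w=60) → Operator Q
Operator P captures 142; Operator Q captures 80.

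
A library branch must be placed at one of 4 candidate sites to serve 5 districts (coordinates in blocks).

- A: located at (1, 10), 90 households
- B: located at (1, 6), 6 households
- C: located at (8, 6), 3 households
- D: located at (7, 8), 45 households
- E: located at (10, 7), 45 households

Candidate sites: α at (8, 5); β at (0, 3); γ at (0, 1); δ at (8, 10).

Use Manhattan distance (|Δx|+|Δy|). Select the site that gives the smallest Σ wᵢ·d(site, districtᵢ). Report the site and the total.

δ, total 1068 blocks

Total weighted distance at each candidate:
  α (8, 5): total = 1491
  β (0, 3): total = 1947
  γ (0, 1): total = 2325
  δ (8, 10): total = 1068
Minimum is at δ with total 1068 blocks.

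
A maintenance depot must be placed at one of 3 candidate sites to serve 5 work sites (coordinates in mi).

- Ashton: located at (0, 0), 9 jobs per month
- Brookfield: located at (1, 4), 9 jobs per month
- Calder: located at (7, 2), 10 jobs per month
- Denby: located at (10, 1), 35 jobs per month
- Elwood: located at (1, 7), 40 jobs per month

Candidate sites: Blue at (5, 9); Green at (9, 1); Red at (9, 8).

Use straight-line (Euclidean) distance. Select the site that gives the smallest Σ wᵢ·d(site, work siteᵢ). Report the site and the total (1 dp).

Total weighted distance at each candidate:
  Blue (5, 9): total = 732.2
  Green (9, 1): total = 615.8
  Red (9, 8): total = 822.1
Minimum is at Green with total 615.8 mi.

Green, total 615.8 mi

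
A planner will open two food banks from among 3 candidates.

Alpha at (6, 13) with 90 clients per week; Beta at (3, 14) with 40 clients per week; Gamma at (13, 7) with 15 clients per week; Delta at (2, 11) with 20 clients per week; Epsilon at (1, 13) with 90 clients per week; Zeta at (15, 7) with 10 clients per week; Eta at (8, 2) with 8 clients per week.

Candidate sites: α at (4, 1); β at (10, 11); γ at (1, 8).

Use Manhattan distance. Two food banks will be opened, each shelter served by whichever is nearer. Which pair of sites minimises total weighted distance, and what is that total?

{β, γ}, total 1673

Evaluate every pair (each demand assigned to the nearer of the two):
  {β, γ}: total = 1673
  {α, γ}: total = 2135
  {α, β}: total = 2325
Best pair: {β, γ} with total 1673.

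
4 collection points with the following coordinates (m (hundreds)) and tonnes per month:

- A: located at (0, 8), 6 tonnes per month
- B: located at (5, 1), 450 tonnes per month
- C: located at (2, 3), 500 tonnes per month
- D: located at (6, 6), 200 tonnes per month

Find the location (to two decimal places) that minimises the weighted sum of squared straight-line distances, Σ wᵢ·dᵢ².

(3.85, 2.77)

The minimiser of Σwᵢ‖p−pᵢ‖² is the weighted centroid p* = (Σwᵢpᵢ)/(Σwᵢ).
Σwᵢ = 1156.
Σwᵢxᵢ = 6·0 + 450·5 + 500·2 + 200·6 = 4450.
Σwᵢyᵢ = 6·8 + 450·1 + 500·3 + 200·6 = 3198.
x* = 4450/1156 = 3.85, y* = 3198/1156 = 2.77.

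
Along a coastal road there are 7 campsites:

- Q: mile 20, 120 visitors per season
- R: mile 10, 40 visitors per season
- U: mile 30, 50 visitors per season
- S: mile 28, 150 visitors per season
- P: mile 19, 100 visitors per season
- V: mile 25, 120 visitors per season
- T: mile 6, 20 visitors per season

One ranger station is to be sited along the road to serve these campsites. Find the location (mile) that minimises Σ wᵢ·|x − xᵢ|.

x = 25

For a sum of weighted absolute distances on a line, the optimum is the weighted median (not the mean). Total weight W = 600; half-weight = 300.
Sort by position and accumulate weight:
  mile 6 (T, w=20) → cum 20
  mile 10 (R, w=40) → cum 60
  mile 19 (P, w=100) → cum 160
  mile 20 (Q, w=120) → cum 280
  mile 25 (V, w=120) → cum 400  ≥ 300 → median here
  mile 28 (S, w=150) → cum 550
  mile 30 (U, w=50) → cum 600
Optimal location: mile 25.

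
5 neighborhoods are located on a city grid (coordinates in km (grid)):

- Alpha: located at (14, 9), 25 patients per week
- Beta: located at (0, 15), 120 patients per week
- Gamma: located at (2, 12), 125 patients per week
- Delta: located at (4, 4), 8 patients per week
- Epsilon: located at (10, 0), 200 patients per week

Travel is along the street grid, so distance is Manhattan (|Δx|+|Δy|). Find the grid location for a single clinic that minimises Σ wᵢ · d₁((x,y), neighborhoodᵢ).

Manhattan distance separates: Σwᵢ(|x−xᵢ|+|y−yᵢ|) = Σwᵢ|x−xᵢ| + Σwᵢ|y−yᵢ|, so x and y are optimised independently as 1-D weighted medians.
Total weight W = 478; half = 239.
x-coordinate, sorted with cumulative weight:
  x=0 (Beta, w=120) cum 120
  x=2 (Gamma, w=125) cum 245  ← median
  x=4 (Delta, w=8) cum 253
  x=10 (Epsilon, w=200) cum 453
  x=14 (Alpha, w=25) cum 478
⇒ x* = 2
y-coordinate, sorted with cumulative weight:
  y=0 (Epsilon, w=200) cum 200
  y=4 (Delta, w=8) cum 208
  y=9 (Alpha, w=25) cum 233
  y=12 (Gamma, w=125) cum 358  ← median
  y=15 (Beta, w=120) cum 478
⇒ y* = 12

(2, 12)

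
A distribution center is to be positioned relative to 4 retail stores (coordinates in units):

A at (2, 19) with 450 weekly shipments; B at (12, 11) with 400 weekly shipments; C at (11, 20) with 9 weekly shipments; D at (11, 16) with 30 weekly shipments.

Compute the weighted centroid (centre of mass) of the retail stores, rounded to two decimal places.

The minimiser of Σwᵢ‖p−pᵢ‖² is the weighted centroid p* = (Σwᵢpᵢ)/(Σwᵢ).
Σwᵢ = 889.
Σwᵢxᵢ = 450·2 + 400·12 + 9·11 + 30·11 = 6129.
Σwᵢyᵢ = 450·19 + 400·11 + 9·20 + 30·16 = 13610.
x* = 6129/889 = 6.89, y* = 13610/889 = 15.31.

(6.89, 15.31)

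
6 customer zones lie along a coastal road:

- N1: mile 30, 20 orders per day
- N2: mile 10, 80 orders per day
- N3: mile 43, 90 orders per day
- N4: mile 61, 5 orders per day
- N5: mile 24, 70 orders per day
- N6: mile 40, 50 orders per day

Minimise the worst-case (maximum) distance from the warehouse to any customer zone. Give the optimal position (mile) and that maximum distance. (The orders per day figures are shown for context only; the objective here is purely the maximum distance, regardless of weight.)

location 35.5, max distance 25.5

The 1-center on a line is the midpoint of the two extreme points: leftmost at 10, rightmost at 61.
Optimal location = (10 + 61)/2 = 35.5; maximum distance = (61 − 10)/2 = 25.5.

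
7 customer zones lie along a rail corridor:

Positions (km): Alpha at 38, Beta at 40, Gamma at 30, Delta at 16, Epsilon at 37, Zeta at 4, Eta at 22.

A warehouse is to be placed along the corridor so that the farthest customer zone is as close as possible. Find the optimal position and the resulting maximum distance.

The 1-center on a line is the midpoint of the two extreme points: leftmost at 4, rightmost at 40.
Optimal location = (4 + 40)/2 = 22; maximum distance = (40 − 4)/2 = 18.

location 22, max distance 18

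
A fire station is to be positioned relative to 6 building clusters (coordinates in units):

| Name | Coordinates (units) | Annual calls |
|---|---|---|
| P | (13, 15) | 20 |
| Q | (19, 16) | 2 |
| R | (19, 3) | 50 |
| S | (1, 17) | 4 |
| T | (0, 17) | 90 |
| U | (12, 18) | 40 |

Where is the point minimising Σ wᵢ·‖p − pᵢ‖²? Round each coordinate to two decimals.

The minimiser of Σwᵢ‖p−pᵢ‖² is the weighted centroid p* = (Σwᵢpᵢ)/(Σwᵢ).
Σwᵢ = 206.
Σwᵢxᵢ = 20·13 + 2·19 + 50·19 + 4·1 + 90·0 + 40·12 = 1732.
Σwᵢyᵢ = 20·15 + 2·16 + 50·3 + 4·17 + 90·17 + 40·18 = 2800.
x* = 1732/206 = 8.41, y* = 2800/206 = 13.59.

(8.41, 13.59)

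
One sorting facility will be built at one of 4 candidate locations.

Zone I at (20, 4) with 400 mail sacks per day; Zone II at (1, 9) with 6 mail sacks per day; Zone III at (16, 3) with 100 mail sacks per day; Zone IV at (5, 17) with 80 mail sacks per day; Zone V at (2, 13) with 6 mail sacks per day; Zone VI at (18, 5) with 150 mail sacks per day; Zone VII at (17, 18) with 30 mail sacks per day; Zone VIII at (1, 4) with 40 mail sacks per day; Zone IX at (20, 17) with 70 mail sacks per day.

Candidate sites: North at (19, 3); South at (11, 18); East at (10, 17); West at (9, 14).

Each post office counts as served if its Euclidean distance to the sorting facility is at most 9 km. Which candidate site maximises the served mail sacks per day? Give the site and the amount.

North, covering 650

Coverage radius r = 9 km; a point is covered iff (Δx)²+(Δy)² ≤ 9² = 81.
  North (19, 3): covers {Zone I, Zone III, Zone VI} → 650
  South (11, 18): covers {Zone IV, Zone VII} → 110
  East (10, 17): covers {Zone IV, Zone V, Zone VII} → 116
  West (9, 14): covers {Zone IV, Zone V, Zone VII} → 116
Maximum coverage at North: 650 mail sacks per day.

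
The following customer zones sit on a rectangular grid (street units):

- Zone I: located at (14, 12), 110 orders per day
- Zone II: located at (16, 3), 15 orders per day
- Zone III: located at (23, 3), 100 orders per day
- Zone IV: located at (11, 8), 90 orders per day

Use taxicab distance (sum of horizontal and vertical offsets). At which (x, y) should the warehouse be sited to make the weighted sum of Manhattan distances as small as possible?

Manhattan distance separates: Σwᵢ(|x−xᵢ|+|y−yᵢ|) = Σwᵢ|x−xᵢ| + Σwᵢ|y−yᵢ|, so x and y are optimised independently as 1-D weighted medians.
Total weight W = 315; half = 157.5.
x-coordinate, sorted with cumulative weight:
  x=11 (Zone IV, w=90) cum 90
  x=14 (Zone I, w=110) cum 200  ← median
  x=16 (Zone II, w=15) cum 215
  x=23 (Zone III, w=100) cum 315
⇒ x* = 14
y-coordinate, sorted with cumulative weight:
  y=3 (Zone II, w=15) cum 15
  y=3 (Zone III, w=100) cum 115
  y=8 (Zone IV, w=90) cum 205  ← median
  y=12 (Zone I, w=110) cum 315
⇒ y* = 8

(14, 8)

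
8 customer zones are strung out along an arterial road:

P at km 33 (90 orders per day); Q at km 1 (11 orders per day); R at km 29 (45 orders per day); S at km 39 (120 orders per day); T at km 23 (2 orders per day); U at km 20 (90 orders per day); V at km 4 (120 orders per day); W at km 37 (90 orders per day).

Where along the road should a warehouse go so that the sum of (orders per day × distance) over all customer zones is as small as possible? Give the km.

x = 33

For a sum of weighted absolute distances on a line, the optimum is the weighted median (not the mean). Total weight W = 568; half-weight = 284.
Sort by position and accumulate weight:
  km 1 (Q, w=11) → cum 11
  km 4 (V, w=120) → cum 131
  km 20 (U, w=90) → cum 221
  km 23 (T, w=2) → cum 223
  km 29 (R, w=45) → cum 268
  km 33 (P, w=90) → cum 358  ≥ 284 → median here
  km 37 (W, w=90) → cum 448
  km 39 (S, w=120) → cum 568
Optimal location: km 33.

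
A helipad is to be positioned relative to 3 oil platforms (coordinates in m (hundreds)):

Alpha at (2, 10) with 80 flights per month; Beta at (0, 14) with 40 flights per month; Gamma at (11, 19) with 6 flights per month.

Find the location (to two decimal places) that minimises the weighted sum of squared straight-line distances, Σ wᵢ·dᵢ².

The minimiser of Σwᵢ‖p−pᵢ‖² is the weighted centroid p* = (Σwᵢpᵢ)/(Σwᵢ).
Σwᵢ = 126.
Σwᵢxᵢ = 80·2 + 40·0 + 6·11 = 226.
Σwᵢyᵢ = 80·10 + 40·14 + 6·19 = 1474.
x* = 226/126 = 1.79, y* = 1474/126 = 11.70.

(1.79, 11.70)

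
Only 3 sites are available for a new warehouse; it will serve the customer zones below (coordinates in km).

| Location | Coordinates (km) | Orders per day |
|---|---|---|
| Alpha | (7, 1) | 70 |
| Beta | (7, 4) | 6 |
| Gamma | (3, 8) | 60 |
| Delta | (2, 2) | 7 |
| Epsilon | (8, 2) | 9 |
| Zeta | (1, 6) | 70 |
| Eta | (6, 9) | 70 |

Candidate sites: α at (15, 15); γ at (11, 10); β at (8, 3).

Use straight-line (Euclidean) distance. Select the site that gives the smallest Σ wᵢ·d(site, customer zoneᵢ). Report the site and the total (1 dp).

Total weighted distance at each candidate:
  α (15, 15): total = 4227.6
  γ (11, 10): total = 2499.5
  β (8, 3): total = 1616.7
Minimum is at β with total 1616.7 km.

β, total 1616.7 km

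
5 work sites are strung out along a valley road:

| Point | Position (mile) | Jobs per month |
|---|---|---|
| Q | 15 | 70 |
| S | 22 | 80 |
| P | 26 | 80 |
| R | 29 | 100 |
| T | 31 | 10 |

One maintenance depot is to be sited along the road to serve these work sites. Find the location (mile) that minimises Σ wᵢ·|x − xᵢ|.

For a sum of weighted absolute distances on a line, the optimum is the weighted median (not the mean). Total weight W = 340; half-weight = 170.
Sort by position and accumulate weight:
  mile 15 (Q, w=70) → cum 70
  mile 22 (S, w=80) → cum 150
  mile 26 (P, w=80) → cum 230  ≥ 170 → median here
  mile 29 (R, w=100) → cum 330
  mile 31 (T, w=10) → cum 340
Optimal location: mile 26.

x = 26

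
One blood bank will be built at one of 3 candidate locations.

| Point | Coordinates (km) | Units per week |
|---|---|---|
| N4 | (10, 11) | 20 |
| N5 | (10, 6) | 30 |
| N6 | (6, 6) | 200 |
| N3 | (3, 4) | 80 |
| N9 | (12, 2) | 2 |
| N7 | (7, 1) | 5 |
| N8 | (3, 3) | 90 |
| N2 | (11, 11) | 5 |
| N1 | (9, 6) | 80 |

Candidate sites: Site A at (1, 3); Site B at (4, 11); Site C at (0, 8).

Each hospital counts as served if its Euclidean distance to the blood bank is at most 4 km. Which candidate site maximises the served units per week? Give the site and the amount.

Site A, covering 170

Coverage radius r = 4 km; a point is covered iff (Δx)²+(Δy)² ≤ 4² = 16.
  Site A (1, 3): covers {N3, N8} → 170
  Site B (4, 11): covers {none} → 0
  Site C (0, 8): covers {none} → 0
Maximum coverage at Site A: 170 units per week.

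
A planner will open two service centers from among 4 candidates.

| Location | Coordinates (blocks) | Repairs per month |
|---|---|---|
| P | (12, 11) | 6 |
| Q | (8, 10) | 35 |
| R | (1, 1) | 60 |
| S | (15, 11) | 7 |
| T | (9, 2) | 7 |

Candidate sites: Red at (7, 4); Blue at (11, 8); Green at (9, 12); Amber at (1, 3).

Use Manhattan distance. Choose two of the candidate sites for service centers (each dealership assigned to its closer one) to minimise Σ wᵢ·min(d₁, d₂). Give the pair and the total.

Evaluate every pair (each demand assigned to the nearer of the two):
  {Green, Amber}: total = 361
  {Blue, Amber}: total = 424
  {Red, Amber}: total = 570
  {Red, Green}: total = 746
  {Red, Blue}: total = 816
  {Blue, Green}: total = 1254
Best pair: {Green, Amber} with total 361.

{Green, Amber}, total 361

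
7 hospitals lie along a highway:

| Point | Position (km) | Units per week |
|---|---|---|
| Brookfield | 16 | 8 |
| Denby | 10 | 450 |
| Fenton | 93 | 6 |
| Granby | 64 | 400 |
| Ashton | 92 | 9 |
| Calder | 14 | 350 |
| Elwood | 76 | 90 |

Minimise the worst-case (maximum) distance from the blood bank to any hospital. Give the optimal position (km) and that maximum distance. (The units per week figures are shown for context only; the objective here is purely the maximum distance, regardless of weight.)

The 1-center on a line is the midpoint of the two extreme points: leftmost at 10, rightmost at 93.
Optimal location = (10 + 93)/2 = 51.5; maximum distance = (93 − 10)/2 = 41.5.

location 51.5, max distance 41.5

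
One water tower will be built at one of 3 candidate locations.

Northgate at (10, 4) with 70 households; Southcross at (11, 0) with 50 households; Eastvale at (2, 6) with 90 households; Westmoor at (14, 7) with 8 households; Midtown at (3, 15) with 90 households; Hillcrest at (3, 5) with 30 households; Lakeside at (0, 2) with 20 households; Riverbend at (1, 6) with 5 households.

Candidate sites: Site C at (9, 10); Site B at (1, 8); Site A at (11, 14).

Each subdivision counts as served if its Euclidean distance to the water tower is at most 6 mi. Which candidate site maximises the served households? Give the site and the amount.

Coverage radius r = 6 mi; a point is covered iff (Δx)²+(Δy)² ≤ 6² = 36.
  Site C (9, 10): covers {Westmoor} → 8
  Site B (1, 8): covers {Eastvale, Hillcrest, Riverbend} → 125
  Site A (11, 14): covers {none} → 0
Maximum coverage at Site B: 125 households.

Site B, covering 125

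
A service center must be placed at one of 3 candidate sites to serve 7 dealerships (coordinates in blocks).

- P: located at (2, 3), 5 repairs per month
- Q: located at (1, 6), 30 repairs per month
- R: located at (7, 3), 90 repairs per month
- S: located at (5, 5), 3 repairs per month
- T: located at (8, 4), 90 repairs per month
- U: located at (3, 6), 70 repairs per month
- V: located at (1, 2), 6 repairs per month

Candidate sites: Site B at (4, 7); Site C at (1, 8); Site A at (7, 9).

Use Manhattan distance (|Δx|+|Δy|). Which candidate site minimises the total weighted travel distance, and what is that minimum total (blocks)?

Site B, total 1607 blocks

Total weighted distance at each candidate:
  Site B (4, 7): total = 1607
  Site C (1, 8): total = 2407
  Site A (7, 9): total = 1991
Minimum is at Site B with total 1607 blocks.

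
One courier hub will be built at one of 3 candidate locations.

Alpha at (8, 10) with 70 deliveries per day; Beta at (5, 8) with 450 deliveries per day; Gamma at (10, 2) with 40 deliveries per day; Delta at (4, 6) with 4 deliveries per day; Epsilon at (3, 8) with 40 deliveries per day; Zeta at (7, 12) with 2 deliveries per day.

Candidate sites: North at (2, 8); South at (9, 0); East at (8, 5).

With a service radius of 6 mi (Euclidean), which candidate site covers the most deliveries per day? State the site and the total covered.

Coverage radius r = 6 mi; a point is covered iff (Δx)²+(Δy)² ≤ 6² = 36.
  North (2, 8): covers {Beta, Delta, Epsilon} → 494
  South (9, 0): covers {Gamma} → 40
  East (8, 5): covers {Alpha, Beta, Gamma, Delta, Epsilon} → 604
Maximum coverage at East: 604 deliveries per day.

East, covering 604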